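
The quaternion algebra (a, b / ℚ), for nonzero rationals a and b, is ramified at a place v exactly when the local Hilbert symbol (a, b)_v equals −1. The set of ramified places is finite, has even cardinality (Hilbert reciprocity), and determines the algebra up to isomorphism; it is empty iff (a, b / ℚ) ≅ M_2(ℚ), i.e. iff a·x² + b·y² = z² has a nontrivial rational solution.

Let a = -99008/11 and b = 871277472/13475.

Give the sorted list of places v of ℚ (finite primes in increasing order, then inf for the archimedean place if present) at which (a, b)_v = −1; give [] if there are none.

[2, 17]

Mod squares: a ≡ -17017, b ≡ 4862. Check v ∈ {∞, 2, 3, 5, 7, 11, 13, 17}.
v=3: a=3^0·(≡2), b=3^6·(≡2) mod 3; (2|3)=-1, (2|3)=-1; (−1)^{0·6·1}·(-1)^6·(-1)^0 = +1.
v=∞: -17017 < 0 and 4862 > 0  ⇒  (a,b)_∞ = +1.
v=5: a=5^0·(≡2), b=5^-2·(≡3) mod 5; (2|5)=-1, (3|5)=-1; (−1)^{0·-2·2}·(-1)^-2·(-1)^0 = +1.
v=13: a=13^1·(≡12), b=13^3·(≡9) mod 13; (12|13)=+1, (9|13)=+1; (−1)^{1·3·6}·(+1)^3·(+1)^1 = +1.
v=11: a=11^-1·(≡3), b=11^-1·(≡8) mod 11; (3|11)=+1, (8|11)=-1; (−1)^{-1·-1·5}·(+1)^-1·(-1)^-1 = +1.
v=7: a=7^1·(≡6), b=7^-2·(≡1) mod 7; (6|7)=-1, (1|7)=+1; (−1)^{1·-2·3}·(-1)^-2·(+1)^1 = +1.
v=17: a=17^1·(≡13), b=17^1·(≡3) mod 17; (13|17)=+1, (3|17)=-1; (−1)^{1·1·8}·(+1)^1·(-1)^1 = -1.
v=2: v_2(a)=6, v_2(b)=5; units ≡ 7, 7 (mod 8); ε·ε+αω+βω = 1·1+6·0+5·0 ≡ 1  ⇒  (a,b)_2 = -1.
(-17017, 4862 / ℚ) ramifies at {2, 17}: a division algebra.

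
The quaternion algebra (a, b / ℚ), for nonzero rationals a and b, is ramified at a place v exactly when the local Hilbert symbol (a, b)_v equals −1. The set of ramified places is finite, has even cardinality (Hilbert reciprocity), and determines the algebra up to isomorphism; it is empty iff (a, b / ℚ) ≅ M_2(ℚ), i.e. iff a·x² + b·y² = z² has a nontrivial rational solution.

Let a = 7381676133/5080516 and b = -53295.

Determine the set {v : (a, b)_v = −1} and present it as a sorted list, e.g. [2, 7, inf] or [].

[5, 11, 13, 19]

(a, b) ≡ (13, -53295) mod (ℚ^×)²; places V = {2, 3, 5, 7, 11, 13, 17, 19, 23, 47, ∞}.
(a,b)_2: α=-2, β=0; u≡5, v≡1 (mod 8); ε(u)ε(v)=0·0, αω(v)=-2·0, βω(u)=0·1; sum ≡ 0  ⇒  +1.
(a,b)_19: α=0, u≡2; β=1, v≡7 (mod 19); (2|19)=-1, (7|19)=+1; sign (−1)^0·-1^1·+1^0 = -1.
(a,b)_23: α=-2, u≡1; β=0, v≡19 (mod 23); (1|23)=+1, (19|23)=-1; sign (−1)^0·+1^0·-1^-2 = +1.
(a,b)_17: α=0, u≡16; β=1, v≡10 (mod 17); (16|17)=+1, (10|17)=-1; sign (−1)^0·+1^1·-1^0 = +1.
(a,b)_47: α=2, u≡43; β=0, v≡3 (mod 47); (43|47)=-1, (3|47)=+1; sign (−1)^0·-1^0·+1^2 = +1.
(a,b)_3: α=2, u≡1; β=1, v≡1 (mod 3); (1|3)=+1, (1|3)=+1; sign (−1)^0·+1^1·+1^2 = +1.
(a,b)_11: α=0, u≡7; β=1, v≡6 (mod 11); (7|11)=-1, (6|11)=-1; sign (−1)^0·-1^1·-1^0 = -1.
(a,b)_7: α=-4, u≡3; β=0, v≡3 (mod 7); (3|7)=-1, (3|7)=-1; sign (−1)^0·-1^0·-1^-4 = +1.
(a,b)_∞: sgn(13)=+, sgn(-53295)=−, so +1.
(a,b)_13: α=5, u≡9; β=0, v≡5 (mod 13); (9|13)=+1, (5|13)=-1; sign (−1)^0·+1^0·-1^5 = -1.
(a,b)_5: α=0, u≡3; β=1, v≡1 (mod 5); (3|5)=-1, (1|5)=+1; sign (−1)^0·-1^1·+1^0 = -1.
Ram(13, -53295) = {5, 11, 13, 19}; no ℚ_5-point on the conic.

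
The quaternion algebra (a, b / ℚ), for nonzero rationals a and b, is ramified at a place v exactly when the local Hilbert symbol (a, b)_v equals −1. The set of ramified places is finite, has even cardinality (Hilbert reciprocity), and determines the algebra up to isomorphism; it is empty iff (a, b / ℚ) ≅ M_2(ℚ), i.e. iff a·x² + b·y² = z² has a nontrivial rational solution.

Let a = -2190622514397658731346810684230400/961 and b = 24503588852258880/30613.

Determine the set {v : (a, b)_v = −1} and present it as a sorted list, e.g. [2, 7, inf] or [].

[7, 17]

(a, b) ≡ (-779779, 1970653685) mod (ℚ^×)²; places V = {2, 3, 5, 7, 11, 13, 17, 19, 23, 31, 41, 53, ∞}.
(a,b)_17: α=2, u≡12; β=1, v≡15 (mod 17); (12|17)=-1, (15|17)=+1; sign (−1)^0·-1^1·+1^2 = -1.
(a,b)_5: α=2, u≡4; β=1, v≡2 (mod 5); (4|5)=+1, (2|5)=-1; sign (−1)^0·+1^1·-1^2 = +1.
(a,b)_31: α=-2, u≡22; β=0, v≡6 (mod 31); (22|31)=-1, (6|31)=-1; sign (−1)^0·-1^0·-1^-2 = +1.
(a,b)_3: α=0, u≡2; β=4, v≡2 (mod 3); (2|3)=-1, (2|3)=-1; sign (−1)^0·-1^4·-1^0 = +1.
(a,b)_19: α=3, u≡2; β=3, v≡16 (mod 19); (2|19)=-1, (16|19)=+1; sign (−1)^1·-1^3·+1^3 = +1.
(a,b)_7: α=3, u≡2; β=1, v≡1 (mod 7); (2|7)=+1, (1|7)=+1; sign (−1)^1·+1^1·+1^3 = -1.
(a,b)_11: α=3, u≡7; β=-3, v≡1 (mod 11); (7|11)=-1, (1|11)=+1; sign (−1)^1·-1^-3·+1^3 = +1.
(a,b)_23: α=2, u≡13; β=-1, v≡2 (mod 23); (13|23)=+1, (2|23)=+1; sign (−1)^0·+1^-1·+1^2 = +1.
(a,b)_2: α=8, β=6; u≡5, v≡5 (mod 8); ε(u)ε(v)=0·0, αω(v)=8·1, βω(u)=6·1; sum ≡ 0  ⇒  +1.
(a,b)_13: α=3, u≡3; β=1, v≡12 (mod 13); (3|13)=+1, (12|13)=+1; sign (−1)^0·+1^1·+1^3 = +1.
(a,b)_53: α=2, u≡16; β=1, v≡2 (mod 53); (16|53)=+1, (2|53)=-1; sign (−1)^0·+1^1·-1^2 = +1.
(a,b)_41: α=5, u≡21; β=2, v≡9 (mod 41); (21|41)=+1, (9|41)=+1; sign (−1)^0·+1^2·+1^5 = +1.
(a,b)_∞: sgn(-779779)=−, sgn(1970653685)=+, so +1.
Ram(-779779, 1970653685) = {7, 17}; no ℚ_7-point on the conic.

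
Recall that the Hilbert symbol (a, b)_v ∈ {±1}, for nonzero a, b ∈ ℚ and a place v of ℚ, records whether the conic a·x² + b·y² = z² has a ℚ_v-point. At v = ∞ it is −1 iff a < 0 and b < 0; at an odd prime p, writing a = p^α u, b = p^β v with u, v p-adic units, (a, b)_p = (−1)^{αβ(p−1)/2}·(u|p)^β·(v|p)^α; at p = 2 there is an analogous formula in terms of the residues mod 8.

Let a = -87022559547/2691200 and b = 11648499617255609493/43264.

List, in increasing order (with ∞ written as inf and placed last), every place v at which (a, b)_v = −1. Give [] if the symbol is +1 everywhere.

Mod squares: a ≡ -1254, b ≡ 957. Check v ∈ {∞, 2, 3, 5, 7, 11, 13, 17, 19, 29}.
v=3: a=3^5·(≡2), b=3^9·(≡1) mod 3; (2|3)=-1, (1|3)=+1; (−1)^{5·9·1}·(-1)^9·(+1)^5 = +1.
v=5: a=5^-2·(≡1), b=5^0·(≡2) mod 5; (1|5)=+1, (2|5)=-1; (−1)^{-2·0·2}·(+1)^0·(-1)^-2 = +1.
v=17: a=17^2·(≡1), b=17^0·(≡12) mod 17; (1|17)=+1, (12|17)=-1; (−1)^{2·0·8}·(+1)^0·(-1)^2 = +1.
v=∞: -1254 < 0 and 957 > 0  ⇒  (a,b)_∞ = +1.
v=19: a=19^1·(≡12), b=19^4·(≡9) mod 19; (12|19)=-1, (9|19)=+1; (−1)^{1·4·9}·(-1)^4·(+1)^1 = +1.
v=11: a=11^3·(≡2), b=11^3·(≡8) mod 11; (2|11)=-1, (8|11)=-1; (−1)^{3·3·5}·(-1)^3·(-1)^3 = -1.
v=13: a=13^0·(≡5), b=13^-2·(≡11) mod 13; (5|13)=-1, (11|13)=-1; (−1)^{0·-2·6}·(-1)^-2·(-1)^0 = +1.
v=7: a=7^2·(≡6), b=7^6·(≡3) mod 7; (6|7)=-1, (3|7)=-1; (−1)^{2·6·3}·(-1)^6·(-1)^2 = +1.
v=2: v_2(a)=-7, v_2(b)=-8; units ≡ 5, 5 (mod 8); ε·ε+αω+βω = 0·0+-7·1+-8·1 ≡ 1  ⇒  (a,b)_2 = -1.
v=29: a=29^-2·(≡22), b=29^1·(≡25) mod 29; (22|29)=+1, (25|29)=+1; (−1)^{-2·1·14}·(+1)^1·(+1)^-2 = +1.
|Ram(-1254, 957)| = 2, even; anisotropic at {2, 11}.

[2, 11]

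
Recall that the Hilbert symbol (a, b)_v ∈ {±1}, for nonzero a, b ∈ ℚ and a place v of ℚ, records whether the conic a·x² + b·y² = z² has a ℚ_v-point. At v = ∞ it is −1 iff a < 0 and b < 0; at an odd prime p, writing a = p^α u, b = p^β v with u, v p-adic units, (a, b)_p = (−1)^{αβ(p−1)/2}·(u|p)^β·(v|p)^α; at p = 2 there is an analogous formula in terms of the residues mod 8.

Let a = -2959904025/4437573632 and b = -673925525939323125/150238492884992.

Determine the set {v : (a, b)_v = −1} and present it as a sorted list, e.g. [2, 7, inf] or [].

[13, inf]

(a, b) ≡ (-2, -26) mod (ℚ^×)²; places V = {2, 3, 5, 13, 23, 31, ∞}.
(a,b)_∞: sgn(-2)=−, sgn(-26)=−, so -1.
(a,b)_5: α=2, u≡2; β=4, v≡4 (mod 5); (2|5)=-1, (4|5)=+1; sign (−1)^0·-1^4·+1^2 = +1.
(a,b)_3: α=6, u≡1; β=12, v≡1 (mod 3); (1|3)=+1, (1|3)=+1; sign (−1)^0·+1^12·+1^6 = +1.
(a,b)_23: α=-2, u≡19; β=-4, v≡15 (mod 23); (19|23)=-1, (15|23)=-1; sign (−1)^0·-1^-4·-1^-2 = +1.
(a,b)_13: α=2, u≡7; β=3, v≡5 (mod 13); (7|13)=-1, (5|13)=-1; sign (−1)^0·-1^3·-1^2 = -1.
(a,b)_2: α=-23, β=-29; u≡7, v≡3 (mod 8); ε(u)ε(v)=1·1, αω(v)=-23·1, βω(u)=-29·0; sum ≡ 0  ⇒  +1.
(a,b)_31: α=2, u≡22; β=4, v≡18 (mod 31); (22|31)=-1, (18|31)=+1; sign (−1)^0·-1^4·+1^2 = +1.
Ram(-2, -26) = {13, ∞}; no ℚ_13-point on the conic.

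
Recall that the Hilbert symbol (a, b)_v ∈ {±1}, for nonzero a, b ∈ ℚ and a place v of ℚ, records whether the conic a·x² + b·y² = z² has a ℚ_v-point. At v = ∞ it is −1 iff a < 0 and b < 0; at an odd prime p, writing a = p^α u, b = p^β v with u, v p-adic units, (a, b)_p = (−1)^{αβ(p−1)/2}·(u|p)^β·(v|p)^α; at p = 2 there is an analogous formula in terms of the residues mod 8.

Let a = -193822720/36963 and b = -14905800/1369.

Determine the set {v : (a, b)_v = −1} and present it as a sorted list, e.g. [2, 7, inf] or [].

[2, 5, 7, inf]

(a, b) ≡ (-210, -2) mod (ℚ^×)²; places V = {2, 3, 5, 7, 13, 37, ∞}.
(a,b)_37: α=-2, u≡7; β=-2, v≡20 (mod 37); (7|37)=+1, (20|37)=-1; sign (−1)^0·+1^-2·-1^-2 = +1.
(a,b)_3: α=-3, u≡2; β=2, v≡1 (mod 3); (2|3)=-1, (1|3)=+1; sign (−1)^0·-1^2·+1^-3 = +1.
(a,b)_7: α=1, u≡3; β=2, v≡5 (mod 7); (3|7)=-1, (5|7)=-1; sign (−1)^0·-1^2·-1^1 = -1.
(a,b)_13: α=2, u≡8; β=2, v≡11 (mod 13); (8|13)=-1, (11|13)=-1; sign (−1)^0·-1^2·-1^2 = +1.
(a,b)_5: α=1, u≡2; β=2, v≡2 (mod 5); (2|5)=-1, (2|5)=-1; sign (−1)^0·-1^2·-1^1 = -1.
(a,b)_2: α=15, β=3; u≡7, v≡7 (mod 8); ε(u)ε(v)=1·1, αω(v)=15·0, βω(u)=3·0; sum ≡ 1  ⇒  -1.
(a,b)_∞: sgn(-210)=−, sgn(-2)=−, so -1.
Ram(-210, -2) = {2, 5, 7, ∞}; no ℚ_2-point on the conic.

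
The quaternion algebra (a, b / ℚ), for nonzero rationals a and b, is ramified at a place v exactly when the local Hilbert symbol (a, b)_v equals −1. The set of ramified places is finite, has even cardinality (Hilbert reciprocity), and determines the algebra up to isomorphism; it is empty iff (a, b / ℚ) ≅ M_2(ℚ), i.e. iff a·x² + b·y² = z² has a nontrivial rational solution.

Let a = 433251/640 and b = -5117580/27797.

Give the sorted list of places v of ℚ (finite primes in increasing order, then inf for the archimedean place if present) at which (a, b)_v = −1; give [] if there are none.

(a, b) ≡ (910, -15015) mod (ℚ^×)²; places V = {2, 3, 5, 7, 11, 13, 19, 23, ∞}.
(a,b)_2: α=-7, β=2; u≡7, v≡1 (mod 8); ε(u)ε(v)=1·0, αω(v)=-7·0, βω(u)=2·0; sum ≡ 0  ⇒  +1.
(a,b)_7: α=1, u≡2; β=-1, v≡4 (mod 7); (2|7)=+1, (4|7)=+1; sign (−1)^1·+1^-1·+1^1 = -1.
(a,b)_5: α=-1, u≡2; β=1, v≡2 (mod 5); (2|5)=-1, (2|5)=-1; sign (−1)^0·-1^1·-1^-1 = +1.
(a,b)_13: α=1, u≡7; β=1, v≡2 (mod 13); (7|13)=-1, (2|13)=-1; sign (−1)^0·-1^1·-1^1 = +1.
(a,b)_3: α=2, u≡1; β=9, v≡2 (mod 3); (1|3)=+1, (2|3)=-1; sign (−1)^0·+1^9·-1^2 = +1.
(a,b)_19: α=0, u≡1; β=-2, v≡13 (mod 19); (1|19)=+1, (13|19)=-1; sign (−1)^0·+1^-2·-1^0 = +1.
(a,b)_11: α=0, u≡8; β=-1, v≡2 (mod 11); (8|11)=-1, (2|11)=-1; sign (−1)^0·-1^-1·-1^0 = -1.
(a,b)_∞: sgn(910)=+, sgn(-15015)=−, so +1.
(a,b)_23: α=2, u≡8; β=0, v≡8 (mod 23); (8|23)=+1, (8|23)=+1; sign (−1)^0·+1^0·+1^2 = +1.
(910, -15015 / ℚ) ramifies at {7, 11}: a division algebra.

[7, 11]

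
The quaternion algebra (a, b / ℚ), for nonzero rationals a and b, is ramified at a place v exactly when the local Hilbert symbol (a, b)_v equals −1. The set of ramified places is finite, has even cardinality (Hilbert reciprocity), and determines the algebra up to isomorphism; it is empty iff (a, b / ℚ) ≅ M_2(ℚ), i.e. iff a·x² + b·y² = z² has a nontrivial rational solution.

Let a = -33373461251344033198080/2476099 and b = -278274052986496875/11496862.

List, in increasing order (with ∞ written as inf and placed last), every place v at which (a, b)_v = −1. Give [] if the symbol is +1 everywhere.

[2, 5, 17, inf]

(a, b) ≡ (-823745, -1301690) mod (ℚ^×)²; places V = {2, 3, 5, 7, 11, 13, 17, 19, 23, 29, 31, 37, ∞}.
(a,b)_31: α=2, u≡25; β=1, v≡3 (mod 31); (25|31)=+1, (3|31)=-1; sign (−1)^0·+1^1·-1^2 = +1.
(a,b)_7: α=0, u≡4; β=2, v≡1 (mod 7); (4|7)=+1, (1|7)=+1; sign (−1)^0·+1^2·+1^0 = +1.
(a,b)_13: α=3, u≡4; β=-1, v≡3 (mod 13); (4|13)=+1, (3|13)=+1; sign (−1)^0·+1^-1·+1^3 = +1.
(a,b)_5: α=1, u≡1; β=5, v≡3 (mod 5); (1|5)=+1, (3|5)=-1; sign (−1)^0·+1^5·-1^1 = -1.
(a,b)_11: α=0, u≡9; β=4, v≡7 (mod 11); (9|11)=+1, (7|11)=-1; sign (−1)^0·+1^4·-1^0 = +1.
(a,b)_3: α=2, u≡1; β=2, v≡1 (mod 3); (1|3)=+1, (1|3)=+1; sign (−1)^0·+1^2·+1^2 = +1.
(a,b)_19: α=-5, u≡13; β=-1, v≡6 (mod 19); (13|19)=-1, (6|19)=+1; sign (−1)^1·-1^-1·+1^-5 = +1.
(a,b)_37: α=0, u≡22; β=-2, v≡1 (mod 37); (22|37)=-1, (1|37)=+1; sign (−1)^0·-1^-2·+1^0 = +1.
(a,b)_29: α=3, u≡8; β=2, v≡23 (mod 29); (8|29)=-1, (23|29)=+1; sign (−1)^0·-1^2·+1^3 = +1.
(a,b)_∞: sgn(-823745)=−, sgn(-1301690)=−, so -1.
(a,b)_2: α=12, β=-1; u≡7, v≡3 (mod 8); ε(u)ε(v)=1·1, αω(v)=12·1, βω(u)=-1·0; sum ≡ 1  ⇒  -1.
(a,b)_23: α=3, u≡20; β=2, v≡6 (mod 23); (20|23)=-1, (6|23)=+1; sign (−1)^0·-1^2·+1^3 = +1.
(a,b)_17: α=2, u≡10; β=-1, v≡13 (mod 17); (10|17)=-1, (13|17)=+1; sign (−1)^0·-1^-1·+1^2 = -1.
(-823745, -1301690 / ℚ) ramifies at {2, 5, 17, ∞}: a division algebra.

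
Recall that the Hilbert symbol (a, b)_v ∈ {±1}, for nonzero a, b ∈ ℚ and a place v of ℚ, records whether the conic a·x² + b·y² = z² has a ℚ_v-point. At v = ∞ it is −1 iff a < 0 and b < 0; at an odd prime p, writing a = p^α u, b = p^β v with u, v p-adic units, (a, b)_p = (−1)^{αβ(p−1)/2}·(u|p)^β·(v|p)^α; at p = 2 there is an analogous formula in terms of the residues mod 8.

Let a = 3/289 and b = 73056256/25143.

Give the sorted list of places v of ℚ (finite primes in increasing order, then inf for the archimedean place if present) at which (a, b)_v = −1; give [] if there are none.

[7, 29]

(a, b) ≡ (3, 7917) mod (ℚ^×)²; places V = {2, 3, 7, 13, 17, 29, ∞}.
(a,b)_29: α=0, u≡26; β=-1, v≡17 (mod 29); (26|29)=-1, (17|29)=-1; sign (−1)^0·-1^-1·-1^0 = -1.
(a,b)_∞: sgn(3)=+, sgn(7917)=+, so +1.
(a,b)_2: α=0, β=14; u≡3, v≡5 (mod 8); ε(u)ε(v)=1·0, αω(v)=0·1, βω(u)=14·1; sum ≡ 0  ⇒  +1.
(a,b)_13: α=0, u≡1; β=1, v≡7 (mod 13); (1|13)=+1, (7|13)=-1; sign (−1)^0·+1^1·-1^0 = +1.
(a,b)_7: α=0, u≡5; β=3, v≡4 (mod 7); (5|7)=-1, (4|7)=+1; sign (−1)^0·-1^3·+1^0 = -1.
(a,b)_3: α=1, u≡1; β=-1, v≡2 (mod 3); (1|3)=+1, (2|3)=-1; sign (−1)^1·+1^-1·-1^1 = +1.
(a,b)_17: α=-2, u≡3; β=-2, v≡7 (mod 17); (3|17)=-1, (7|17)=-1; sign (−1)^0·-1^-2·-1^-2 = +1.
(3, 7917 / ℚ) ramifies at {7, 29}: a division algebra.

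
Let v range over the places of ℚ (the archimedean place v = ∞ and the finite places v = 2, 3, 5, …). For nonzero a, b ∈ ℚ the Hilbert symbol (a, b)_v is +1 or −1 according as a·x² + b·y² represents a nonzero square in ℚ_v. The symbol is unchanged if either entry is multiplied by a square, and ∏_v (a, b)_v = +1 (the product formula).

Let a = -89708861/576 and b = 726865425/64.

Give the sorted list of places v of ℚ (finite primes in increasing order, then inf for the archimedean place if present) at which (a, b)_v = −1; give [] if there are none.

[11, 13, 19, 41]

Mod squares: a ≡ -248501, b ≡ 3230513. Check v ∈ {∞, 2, 3, 5, 11, 13, 19, 29, 41}.
v=13: a=13^0·(≡11), b=13^1·(≡2) mod 13; (11|13)=-1, (2|13)=-1; (−1)^{0·1·6}·(-1)^1·(-1)^0 = -1.
v=11: a=11^1·(≡4), b=11^1·(≡4) mod 11; (4|11)=+1, (4|11)=+1; (−1)^{1·1·5}·(+1)^1·(+1)^1 = -1.
v=5: a=5^0·(≡4), b=5^2·(≡3) mod 5; (4|5)=+1, (3|5)=-1; (−1)^{0·2·2}·(+1)^2·(-1)^0 = +1.
v=41: a=41^1·(≡13), b=41^1·(≡10) mod 41; (13|41)=-1, (10|41)=+1; (−1)^{1·1·20}·(-1)^1·(+1)^1 = -1.
v=29: a=29^1·(≡2), b=29^1·(≡10) mod 29; (2|29)=-1, (10|29)=-1; (−1)^{1·1·14}·(-1)^1·(-1)^1 = +1.
v=19: a=19^3·(≡2), b=19^1·(≡18) mod 19; (2|19)=-1, (18|19)=-1; (−1)^{3·1·9}·(-1)^1·(-1)^3 = -1.
v=2: v_2(a)=-6, v_2(b)=-6; units ≡ 3, 1 (mod 8); ε·ε+αω+βω = 1·0+-6·0+-6·1 ≡ 0  ⇒  (a,b)_2 = +1.
v=∞: -248501 < 0 and 3230513 > 0  ⇒  (a,b)_∞ = +1.
v=3: a=3^-2·(≡1), b=3^2·(≡2) mod 3; (1|3)=+1, (2|3)=-1; (−1)^{-2·2·1}·(+1)^2·(-1)^-2 = +1.
Ram(-248501, 3230513) = {11, 13, 19, 41}; no ℚ_11-point on the conic.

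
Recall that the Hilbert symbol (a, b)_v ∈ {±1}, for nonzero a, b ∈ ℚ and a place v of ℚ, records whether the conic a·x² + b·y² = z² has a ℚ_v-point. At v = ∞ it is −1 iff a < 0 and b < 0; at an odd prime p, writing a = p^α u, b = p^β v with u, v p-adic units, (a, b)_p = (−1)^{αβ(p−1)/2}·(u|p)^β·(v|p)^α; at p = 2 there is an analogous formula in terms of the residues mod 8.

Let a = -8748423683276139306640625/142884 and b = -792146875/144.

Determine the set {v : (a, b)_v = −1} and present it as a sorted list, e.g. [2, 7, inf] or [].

[11, 13, 17, inf]

Mod squares: a ≡ -13941785, b ≡ -1267435. Check v ∈ {∞, 2, 3, 5, 7, 11, 13, 17, 31, 37}.
v=13: a=13^3·(≡10), b=13^1·(≡5) mod 13; (10|13)=+1, (5|13)=-1; (−1)^{3·1·6}·(+1)^1·(-1)^3 = -1.
v=11: a=11^1·(≡6), b=11^0·(≡8) mod 11; (6|11)=-1, (8|11)=-1; (−1)^{1·0·5}·(-1)^0·(-1)^1 = -1.
v=5: a=5^11·(≡3), b=5^5·(≡2) mod 5; (3|5)=-1, (2|5)=-1; (−1)^{11·5·2}·(-1)^5·(-1)^11 = +1.
v=17: a=17^3·(≡16), b=17^1·(≡5) mod 17; (16|17)=+1, (5|17)=-1; (−1)^{3·1·8}·(+1)^1·(-1)^3 = -1.
v=3: a=3^-6·(≡1), b=3^-2·(≡2) mod 3; (1|3)=+1, (2|3)=-1; (−1)^{-6·-2·1}·(+1)^-2·(-1)^-6 = +1.
v=∞: -13941785 < 0 and -1267435 < 0  ⇒  (a,b)_∞ = -1.
v=7: a=7^-2·(≡3), b=7^0·(≡3) mod 7; (3|7)=-1, (3|7)=-1; (−1)^{-2·0·3}·(-1)^0·(-1)^-2 = +1.
v=37: a=37^3·(≡9), b=37^1·(≡7) mod 37; (9|37)=+1, (7|37)=+1; (−1)^{3·1·18}·(+1)^1·(+1)^3 = +1.
v=2: v_2(a)=-2, v_2(b)=-4; units ≡ 7, 5 (mod 8); ε·ε+αω+βω = 1·0+-2·1+-4·0 ≡ 0  ⇒  (a,b)_2 = +1.
v=31: a=31^3·(≡17), b=31^1·(≡1) mod 31; (17|31)=-1, (1|31)=+1; (−1)^{3·1·15}·(-1)^1·(+1)^3 = +1.
Ram(-13941785, -1267435) = {11, 13, 17, ∞}; no ℚ_11-point on the conic.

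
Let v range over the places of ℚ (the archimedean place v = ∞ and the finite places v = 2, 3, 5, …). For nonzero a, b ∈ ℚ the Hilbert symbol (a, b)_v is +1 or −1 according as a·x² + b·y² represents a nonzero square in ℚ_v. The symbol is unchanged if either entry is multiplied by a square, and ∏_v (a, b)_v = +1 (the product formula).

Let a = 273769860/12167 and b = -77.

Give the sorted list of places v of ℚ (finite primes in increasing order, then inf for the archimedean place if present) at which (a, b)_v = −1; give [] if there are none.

Mod squares: a ≡ 190095, b ≡ -77. Check v ∈ {∞, 2, 3, 5, 7, 11, 13, 19, 23, 29}.
v=13: a=13^2·(≡3), b=13^0·(≡1) mod 13; (3|13)=+1, (1|13)=+1; (−1)^{2·0·6}·(+1)^0·(+1)^2 = +1.
v=3: a=3^1·(≡2), b=3^0·(≡1) mod 3; (2|3)=-1, (1|3)=+1; (−1)^{1·0·1}·(-1)^0·(+1)^1 = +1.
v=19: a=19^1·(≡17), b=19^0·(≡18) mod 19; (17|19)=+1, (18|19)=-1; (−1)^{1·0·9}·(+1)^0·(-1)^1 = -1.
v=2: v_2(a)=2, v_2(b)=0; units ≡ 7, 3 (mod 8); ε·ε+αω+βω = 1·1+2·1+0·0 ≡ 1  ⇒  (a,b)_2 = -1.
v=23: a=23^-3·(≡9), b=23^0·(≡15) mod 23; (9|23)=+1, (15|23)=-1; (−1)^{-3·0·11}·(+1)^0·(-1)^-3 = -1.
v=29: a=29^1·(≡9), b=29^0·(≡10) mod 29; (9|29)=+1, (10|29)=-1; (−1)^{1·0·14}·(+1)^0·(-1)^1 = -1.
v=5: a=5^1·(≡1), b=5^0·(≡3) mod 5; (1|5)=+1, (3|5)=-1; (−1)^{1·0·2}·(+1)^0·(-1)^1 = -1.
v=11: a=11^0·(≡1), b=11^1·(≡4) mod 11; (1|11)=+1, (4|11)=+1; (−1)^{0·1·5}·(+1)^1·(+1)^0 = +1.
v=7: a=7^2·(≡6), b=7^1·(≡3) mod 7; (6|7)=-1, (3|7)=-1; (−1)^{2·1·3}·(-1)^1·(-1)^2 = -1.
v=∞: 190095 > 0 and -77 < 0  ⇒  (a,b)_∞ = +1.
(190095, -77 / ℚ) ramifies at {2, 5, 7, 19, 23, 29}: a division algebra.

[2, 5, 7, 19, 23, 29]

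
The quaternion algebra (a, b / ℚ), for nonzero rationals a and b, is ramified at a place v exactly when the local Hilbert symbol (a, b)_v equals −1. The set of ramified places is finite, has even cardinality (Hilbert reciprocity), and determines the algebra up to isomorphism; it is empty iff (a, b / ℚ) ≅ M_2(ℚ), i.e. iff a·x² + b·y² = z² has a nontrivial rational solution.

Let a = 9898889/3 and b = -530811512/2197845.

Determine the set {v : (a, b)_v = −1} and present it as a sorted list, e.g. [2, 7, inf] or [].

[2, 3, 5, 7, 13, 31]

(a, b) ≡ (245427, -310) mod (ℚ^×)²; places V = {2, 3, 5, 7, 11, 13, 17, 19, 29, 31, ∞}.
(a,b)_5: α=0, u≡3; β=-1, v≡2 (mod 5); (3|5)=-1, (2|5)=-1; sign (−1)^0·-1^-1·-1^0 = -1.
(a,b)_2: α=0, β=3; u≡3, v≡5 (mod 8); ε(u)ε(v)=1·0, αω(v)=0·1, βω(u)=3·1; sum ≡ 1  ⇒  -1.
(a,b)_31: α=1, u≡27; β=1, v≡12 (mod 31); (27|31)=-1, (12|31)=-1; sign (−1)^1·-1^1·-1^1 = -1.
(a,b)_13: α=1, u≡10; β=-2, v≡11 (mod 13); (10|13)=+1, (11|13)=-1; sign (−1)^0·+1^-2·-1^1 = -1.
(a,b)_3: α=-1, u≡2; β=-2, v≡2 (mod 3); (2|3)=-1, (2|3)=-1; sign (−1)^0·-1^-2·-1^-1 = -1.
(a,b)_11: α=2, u≡8; β=2, v≡5 (mod 11); (8|11)=-1, (5|11)=+1; sign (−1)^0·-1^2·+1^2 = +1.
(a,b)_7: α=1, u≡5; β=2, v≡3 (mod 7); (5|7)=-1, (3|7)=-1; sign (−1)^0·-1^2·-1^1 = -1.
(a,b)_19: α=0, u≡1; β=2, v≡18 (mod 19); (1|19)=+1, (18|19)=-1; sign (−1)^0·+1^2·-1^0 = +1.
(a,b)_∞: sgn(245427)=+, sgn(-310)=−, so +1.
(a,b)_29: α=1, u≡23; β=0, v≡1 (mod 29); (23|29)=+1, (1|29)=+1; sign (−1)^0·+1^0·+1^1 = +1.
(a,b)_17: α=0, u≡9; β=-2, v≡4 (mod 17); (9|17)=+1, (4|17)=+1; sign (−1)^0·+1^-2·+1^0 = +1.
Ram(245427, -310) = {2, 3, 5, 7, 13, 31}; no ℚ_2-point on the conic.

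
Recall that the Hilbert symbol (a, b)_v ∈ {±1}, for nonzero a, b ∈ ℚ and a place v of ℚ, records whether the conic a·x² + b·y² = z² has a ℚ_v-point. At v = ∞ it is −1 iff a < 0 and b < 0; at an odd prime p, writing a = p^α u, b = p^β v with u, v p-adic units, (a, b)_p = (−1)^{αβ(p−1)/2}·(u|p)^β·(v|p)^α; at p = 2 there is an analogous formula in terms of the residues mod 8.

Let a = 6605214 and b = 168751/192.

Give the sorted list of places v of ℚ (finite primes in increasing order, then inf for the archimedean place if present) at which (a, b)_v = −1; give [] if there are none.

[2, 7, 11, 17]

Mod squares: a ≡ 7854, b ≡ 957. Check v ∈ {∞, 2, 3, 7, 11, 17, 23, 29}.
v=3: a=3^1·(≡2), b=3^-1·(≡1) mod 3; (2|3)=-1, (1|3)=+1; (−1)^{1·-1·1}·(-1)^-1·(+1)^1 = +1.
v=∞: 7854 > 0 and 957 > 0  ⇒  (a,b)_∞ = +1.
v=11: a=11^1·(≡6), b=11^1·(≡8) mod 11; (6|11)=-1, (8|11)=-1; (−1)^{1·1·5}·(-1)^1·(-1)^1 = -1.
v=7: a=7^1·(≡2), b=7^0·(≡3) mod 7; (2|7)=+1, (3|7)=-1; (−1)^{1·0·3}·(+1)^0·(-1)^1 = -1.
v=17: a=17^1·(≡7), b=17^0·(≡12) mod 17; (7|17)=-1, (12|17)=-1; (−1)^{1·0·8}·(-1)^0·(-1)^1 = -1.
v=2: v_2(a)=1, v_2(b)=-6; units ≡ 7, 5 (mod 8); ε·ε+αω+βω = 1·0+1·1+-6·0 ≡ 1  ⇒  (a,b)_2 = -1.
v=29: a=29^2·(≡24), b=29^1·(≡22) mod 29; (24|29)=+1, (22|29)=+1; (−1)^{2·1·14}·(+1)^1·(+1)^2 = +1.
v=23: a=23^0·(≡5), b=23^2·(≡14) mod 23; (5|23)=-1, (14|23)=-1; (−1)^{0·2·11}·(-1)^2·(-1)^0 = +1.
Ram(7854, 957) = {2, 7, 11, 17}; no ℚ_2-point on the conic.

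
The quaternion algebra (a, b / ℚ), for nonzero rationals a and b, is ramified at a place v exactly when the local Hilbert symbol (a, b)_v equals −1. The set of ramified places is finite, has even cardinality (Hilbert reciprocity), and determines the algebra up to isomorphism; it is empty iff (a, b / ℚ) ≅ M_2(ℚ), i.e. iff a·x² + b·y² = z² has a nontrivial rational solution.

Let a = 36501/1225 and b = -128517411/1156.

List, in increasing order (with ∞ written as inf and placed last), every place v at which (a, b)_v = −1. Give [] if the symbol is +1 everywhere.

(a, b) ≡ (69, -58179) mod (ℚ^×)²; places V = {2, 3, 5, 7, 11, 17, 23, 41, 43, 47, ∞}.
(a,b)_17: α=0, u≡2; β=-2, v≡14 (mod 17); (2|17)=+1, (14|17)=-1; sign (−1)^0·+1^-2·-1^0 = +1.
(a,b)_43: α=0, u≡12; β=1, v≡21 (mod 43); (12|43)=-1, (21|43)=+1; sign (−1)^0·-1^1·+1^0 = -1.
(a,b)_5: α=-2, u≡4; β=0, v≡4 (mod 5); (4|5)=+1, (4|5)=+1; sign (−1)^0·+1^0·+1^-2 = +1.
(a,b)_47: α=0, u≡41; β=2, v≡12 (mod 47); (41|47)=-1, (12|47)=+1; sign (−1)^0·-1^2·+1^0 = +1.
(a,b)_7: α=-2, u≡6; β=0, v≡6 (mod 7); (6|7)=-1, (6|7)=-1; sign (−1)^0·-1^0·-1^-2 = +1.
(a,b)_11: α=0, u≡9; β=1, v≡7 (mod 11); (9|11)=+1, (7|11)=-1; sign (−1)^0·+1^1·-1^0 = +1.
(a,b)_3: α=1, u≡2; β=1, v≡2 (mod 3); (2|3)=-1, (2|3)=-1; sign (−1)^1·-1^1·-1^1 = -1.
(a,b)_41: α=0, u≡6; β=1, v≡31 (mod 41); (6|41)=-1, (31|41)=+1; sign (−1)^0·-1^1·+1^0 = -1.
(a,b)_2: α=0, β=-2; u≡5, v≡5 (mod 8); ε(u)ε(v)=0·0, αω(v)=0·1, βω(u)=-2·1; sum ≡ 0  ⇒  +1.
(a,b)_23: α=3, u≡12; β=0, v≡21 (mod 23); (12|23)=+1, (21|23)=-1; sign (−1)^0·+1^0·-1^3 = -1.
(a,b)_∞: sgn(69)=+, sgn(-58179)=−, so +1.
Ram(69, -58179) = {3, 23, 41, 43}; no ℚ_3-point on the conic.

[3, 23, 41, 43]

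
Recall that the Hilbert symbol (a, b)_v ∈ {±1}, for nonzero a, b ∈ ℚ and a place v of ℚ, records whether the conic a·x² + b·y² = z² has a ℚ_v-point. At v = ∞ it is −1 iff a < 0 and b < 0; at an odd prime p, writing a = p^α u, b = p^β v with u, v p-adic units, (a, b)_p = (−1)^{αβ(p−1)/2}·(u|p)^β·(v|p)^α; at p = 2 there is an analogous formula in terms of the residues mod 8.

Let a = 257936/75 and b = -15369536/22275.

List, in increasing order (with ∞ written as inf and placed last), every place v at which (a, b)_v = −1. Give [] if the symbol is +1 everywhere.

[3, 7, 11, 47]

(a, b) ≡ (987, -319) mod (ℚ^×)²; places V = {2, 3, 5, 7, 11, 13, 29, 47, ∞}.
(a,b)_∞: sgn(987)=+, sgn(-319)=−, so +1.
(a,b)_29: α=0, u≡4; β=1, v≡26 (mod 29); (4|29)=+1, (26|29)=-1; sign (−1)^0·+1^1·-1^0 = +1.
(a,b)_7: α=3, u≡2; β=2, v≡6 (mod 7); (2|7)=+1, (6|7)=-1; sign (−1)^0·+1^2·-1^3 = -1.
(a,b)_5: α=-2, u≡2; β=-2, v≡4 (mod 5); (2|5)=-1, (4|5)=+1; sign (−1)^0·-1^-2·+1^-2 = +1.
(a,b)_11: α=0, u≡7; β=-1, v≡5 (mod 11); (7|11)=-1, (5|11)=+1; sign (−1)^0·-1^-1·+1^0 = -1.
(a,b)_2: α=4, β=6; u≡3, v≡1 (mod 8); ε(u)ε(v)=1·0, αω(v)=4·0, βω(u)=6·1; sum ≡ 0  ⇒  +1.
(a,b)_13: α=0, u≡12; β=2, v≡5 (mod 13); (12|13)=+1, (5|13)=-1; sign (−1)^0·+1^2·-1^0 = +1.
(a,b)_47: α=1, u≡8; β=0, v≡22 (mod 47); (8|47)=+1, (22|47)=-1; sign (−1)^0·+1^0·-1^1 = -1.
(a,b)_3: α=-1, u≡2; β=-4, v≡2 (mod 3); (2|3)=-1, (2|3)=-1; sign (−1)^0·-1^-4·-1^-1 = -1.
|Ram(987, -319)| = 4, even; anisotropic at {3, 7, 11, 47}.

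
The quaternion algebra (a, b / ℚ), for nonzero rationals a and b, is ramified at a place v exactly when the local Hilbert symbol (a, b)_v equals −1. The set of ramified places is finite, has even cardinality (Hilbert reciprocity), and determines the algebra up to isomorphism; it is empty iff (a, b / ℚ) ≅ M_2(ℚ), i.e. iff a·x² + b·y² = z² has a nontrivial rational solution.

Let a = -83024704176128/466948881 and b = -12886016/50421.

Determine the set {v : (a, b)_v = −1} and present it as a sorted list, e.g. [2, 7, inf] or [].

[2, 7, 13, inf]

(a, b) ≡ (-2, -546) mod (ℚ^×)²; places V = {2, 3, 7, 11, 13, ∞}.
(a,b)_11: α=4, u≡5; β=2, v≡9 (mod 11); (5|11)=+1, (9|11)=+1; sign (−1)^0·+1^2·+1^4 = +1.
(a,b)_2: α=25, β=13; u≡7, v≡7 (mod 8); ε(u)ε(v)=1·1, αω(v)=25·0, βω(u)=13·0; sum ≡ 1  ⇒  -1.
(a,b)_∞: sgn(-2)=−, sgn(-546)=−, so -1.
(a,b)_7: α=-8, u≡5; β=-5, v≡6 (mod 7); (5|7)=-1, (6|7)=-1; sign (−1)^0·-1^-5·-1^-8 = -1.
(a,b)_13: α=2, u≡8; β=1, v≡10 (mod 13); (8|13)=-1, (10|13)=+1; sign (−1)^0·-1^1·+1^2 = -1.
(a,b)_3: α=-4, u≡1; β=-1, v≡1 (mod 3); (1|3)=+1, (1|3)=+1; sign (−1)^0·+1^-1·+1^-4 = +1.
Ram(-2, -546) = {2, 7, 13, ∞}; no ℚ_2-point on the conic.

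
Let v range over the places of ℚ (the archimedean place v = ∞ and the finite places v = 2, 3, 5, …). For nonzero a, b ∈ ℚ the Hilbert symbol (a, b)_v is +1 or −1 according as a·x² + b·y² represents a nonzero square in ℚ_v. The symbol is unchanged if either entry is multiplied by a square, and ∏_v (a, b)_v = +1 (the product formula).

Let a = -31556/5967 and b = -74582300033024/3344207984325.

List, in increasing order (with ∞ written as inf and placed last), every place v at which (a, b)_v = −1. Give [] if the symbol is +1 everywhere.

(a, b) ≡ (-106743, -182) mod (ℚ^×)²; places V = {2, 3, 5, 7, 13, 17, 23, ∞}.
(a,b)_2: α=2, β=23; u≡1, v≡5 (mod 8); ε(u)ε(v)=0·0, αω(v)=2·1, βω(u)=23·0; sum ≡ 0  ⇒  +1.
(a,b)_17: α=-1, u≡12; β=-4, v≡10 (mod 17); (12|17)=-1, (10|17)=-1; sign (−1)^0·-1^-4·-1^-1 = -1.
(a,b)_3: α=-3, u≡2; β=-6, v≡1 (mod 3); (2|3)=-1, (1|3)=+1; sign (−1)^0·-1^-6·+1^-3 = +1.
(a,b)_13: α=-1, u≡2; β=-3, v≡12 (mod 13); (2|13)=-1, (12|13)=+1; sign (−1)^0·-1^-3·+1^-1 = -1.
(a,b)_7: α=3, u≡2; β=5, v≡1 (mod 7); (2|7)=+1, (1|7)=+1; sign (−1)^1·+1^5·+1^3 = -1.
(a,b)_23: α=1, u≡10; β=2, v≡8 (mod 23); (10|23)=-1, (8|23)=+1; sign (−1)^0·-1^2·+1^1 = +1.
(a,b)_∞: sgn(-106743)=−, sgn(-182)=−, so -1.
(a,b)_5: α=0, u≡2; β=-2, v≡2 (mod 5); (2|5)=-1, (2|5)=-1; sign (−1)^0·-1^-2·-1^0 = +1.
|Ram(-106743, -182)| = 4, even; anisotropic at {7, 13, 17, ∞}.

[7, 13, 17, inf]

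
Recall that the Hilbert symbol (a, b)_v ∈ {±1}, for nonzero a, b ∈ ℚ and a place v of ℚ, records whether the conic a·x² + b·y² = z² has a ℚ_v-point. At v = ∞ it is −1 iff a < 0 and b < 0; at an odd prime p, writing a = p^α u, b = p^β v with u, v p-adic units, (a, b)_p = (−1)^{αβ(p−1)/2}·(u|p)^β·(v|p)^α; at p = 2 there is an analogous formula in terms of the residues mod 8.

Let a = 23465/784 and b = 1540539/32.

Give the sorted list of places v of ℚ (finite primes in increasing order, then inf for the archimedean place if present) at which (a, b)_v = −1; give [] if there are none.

Mod squares: a ≡ 65, b ≡ 38038. Check v ∈ {∞, 2, 3, 5, 7, 11, 13, 19}.
v=2: v_2(a)=-4, v_2(b)=-5; units ≡ 1, 3 (mod 8); ε·ε+αω+βω = 0·1+-4·1+-5·0 ≡ 0  ⇒  (a,b)_2 = +1.
v=3: a=3^0·(≡2), b=3^4·(≡1) mod 3; (2|3)=-1, (1|3)=+1; (−1)^{0·4·1}·(-1)^4·(+1)^0 = +1.
v=13: a=13^1·(≡6), b=13^1·(≡10) mod 13; (6|13)=-1, (10|13)=+1; (−1)^{1·1·6}·(-1)^1·(+1)^1 = -1.
v=19: a=19^2·(≡13), b=19^1·(≡5) mod 19; (13|19)=-1, (5|19)=+1; (−1)^{2·1·9}·(-1)^1·(+1)^2 = -1.
v=∞: 65 > 0 and 38038 > 0  ⇒  (a,b)_∞ = +1.
v=5: a=5^1·(≡2), b=5^0·(≡2) mod 5; (2|5)=-1, (2|5)=-1; (−1)^{1·0·2}·(-1)^0·(-1)^1 = -1.
v=11: a=11^0·(≡8), b=11^1·(≡3) mod 11; (8|11)=-1, (3|11)=+1; (−1)^{0·1·5}·(-1)^1·(+1)^0 = -1.
v=7: a=7^-2·(≡4), b=7^1·(≡1) mod 7; (4|7)=+1, (1|7)=+1; (−1)^{-2·1·3}·(+1)^1·(+1)^-2 = +1.
(65, 38038 / ℚ) ramifies at {5, 11, 13, 19}: a division algebra.

[5, 11, 13, 19]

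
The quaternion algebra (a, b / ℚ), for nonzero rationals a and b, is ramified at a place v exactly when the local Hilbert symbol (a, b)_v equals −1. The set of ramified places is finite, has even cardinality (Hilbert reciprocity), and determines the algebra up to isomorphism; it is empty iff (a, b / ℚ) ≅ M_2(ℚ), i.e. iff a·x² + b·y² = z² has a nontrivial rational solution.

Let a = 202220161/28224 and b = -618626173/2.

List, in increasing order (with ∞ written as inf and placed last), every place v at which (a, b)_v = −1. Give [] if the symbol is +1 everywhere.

[11, 29, 31, 47]

(a, b) ≡ (9889, -84506) mod (ℚ^×)²; places V = {2, 3, 7, 11, 13, 29, 31, 47, ∞}.
(a,b)_29: α=1, u≡25; β=1, v≡14 (mod 29); (25|29)=+1, (14|29)=-1; sign (−1)^0·+1^1·-1^1 = -1.
(a,b)_2: α=-6, β=-1; u≡1, v≡3 (mod 8); ε(u)ε(v)=0·1, αω(v)=-6·1, βω(u)=-1·0; sum ≡ 0  ⇒  +1.
(a,b)_∞: sgn(9889)=+, sgn(-84506)=−, so +1.
(a,b)_7: α=-2, u≡5; β=0, v≡5 (mod 7); (5|7)=-1, (5|7)=-1; sign (−1)^0·-1^0·-1^-2 = +1.
(a,b)_13: α=2, u≡10; β=0, v≡2 (mod 13); (10|13)=+1, (2|13)=-1; sign (−1)^0·+1^0·-1^2 = +1.
(a,b)_47: α=0, u≡11; β=1, v≡22 (mod 47); (11|47)=-1, (22|47)=-1; sign (−1)^0·-1^1·-1^0 = -1.
(a,b)_3: α=-2, u≡1; β=0, v≡1 (mod 3); (1|3)=+1, (1|3)=+1; sign (−1)^0·+1^0·+1^-2 = +1.
(a,b)_11: α=3, u≡6; β=4, v≡10 (mod 11); (6|11)=-1, (10|11)=-1; sign (−1)^0·-1^4·-1^3 = -1.
(a,b)_31: α=1, u≡4; β=1, v≡20 (mod 31); (4|31)=+1, (20|31)=+1; sign (−1)^1·+1^1·+1^1 = -1.
|Ram(9889, -84506)| = 4, even; anisotropic at {11, 29, 31, 47}.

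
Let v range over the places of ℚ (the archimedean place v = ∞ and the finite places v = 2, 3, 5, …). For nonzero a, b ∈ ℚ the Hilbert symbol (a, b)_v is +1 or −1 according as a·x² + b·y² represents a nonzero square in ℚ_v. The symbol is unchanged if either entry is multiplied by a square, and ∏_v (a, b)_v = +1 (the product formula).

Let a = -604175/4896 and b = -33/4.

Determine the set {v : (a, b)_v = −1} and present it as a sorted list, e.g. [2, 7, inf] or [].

[13, inf]

(a, b) ≡ (-4862, -33) mod (ℚ^×)²; places V = {2, 3, 5, 11, 13, 17, ∞}.
(a,b)_5: α=2, u≡3; β=0, v≡3 (mod 5); (3|5)=-1, (3|5)=-1; sign (−1)^0·-1^0·-1^2 = +1.
(a,b)_17: α=-1, u≡12; β=0, v≡13 (mod 17); (12|17)=-1, (13|17)=+1; sign (−1)^0·-1^0·+1^-1 = +1.
(a,b)_11: α=1, u≡9; β=1, v≡2 (mod 11); (9|11)=+1, (2|11)=-1; sign (−1)^1·+1^1·-1^1 = +1.
(a,b)_3: α=-2, u≡1; β=1, v≡1 (mod 3); (1|3)=+1, (1|3)=+1; sign (−1)^0·+1^1·+1^-2 = +1.
(a,b)_∞: sgn(-4862)=−, sgn(-33)=−, so -1.
(a,b)_2: α=-5, β=-2; u≡1, v≡7 (mod 8); ε(u)ε(v)=0·1, αω(v)=-5·0, βω(u)=-2·0; sum ≡ 0  ⇒  +1.
(a,b)_13: α=3, u≡3; β=0, v≡8 (mod 13); (3|13)=+1, (8|13)=-1; sign (−1)^0·+1^0·-1^3 = -1.
Ram(-4862, -33) = {13, ∞}; no ℚ_13-point on the conic.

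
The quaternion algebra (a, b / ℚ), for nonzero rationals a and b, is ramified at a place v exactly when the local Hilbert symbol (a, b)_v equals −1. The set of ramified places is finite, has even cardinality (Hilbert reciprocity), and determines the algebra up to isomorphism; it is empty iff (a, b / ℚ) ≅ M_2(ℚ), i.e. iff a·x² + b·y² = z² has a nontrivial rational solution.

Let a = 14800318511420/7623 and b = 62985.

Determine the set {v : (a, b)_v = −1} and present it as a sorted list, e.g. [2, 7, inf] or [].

(a, b) ≡ (665, 62985) mod (ℚ^×)²; places V = {2, 3, 5, 7, 11, 13, 17, 19, 47, ∞}.
(a,b)_19: α=3, u≡9; β=1, v≡9 (mod 19); (9|19)=+1, (9|19)=+1; sign (−1)^1·+1^1·+1^3 = -1.
(a,b)_17: α=2, u≡1; β=1, v≡16 (mod 17); (1|17)=+1, (16|17)=+1; sign (−1)^0·+1^1·+1^2 = +1.
(a,b)_∞: sgn(665)=+, sgn(62985)=+, so +1.
(a,b)_2: α=2, β=0; u≡1, v≡1 (mod 8); ε(u)ε(v)=0·0, αω(v)=2·0, βω(u)=0·0; sum ≡ 0  ⇒  +1.
(a,b)_7: α=-1, u≡2; β=0, v≡6 (mod 7); (2|7)=+1, (6|7)=-1; sign (−1)^0·+1^0·-1^-1 = -1.
(a,b)_13: α=2, u≡8; β=1, v≡9 (mod 13); (8|13)=-1, (9|13)=+1; sign (−1)^0·-1^1·+1^2 = -1.
(a,b)_47: α=2, u≡25; β=0, v≡5 (mod 47); (25|47)=+1, (5|47)=-1; sign (−1)^0·+1^0·-1^2 = +1.
(a,b)_3: α=-2, u≡2; β=1, v≡1 (mod 3); (2|3)=-1, (1|3)=+1; sign (−1)^0·-1^1·+1^-2 = -1.
(a,b)_5: α=1, u≡3; β=1, v≡2 (mod 5); (3|5)=-1, (2|5)=-1; sign (−1)^0·-1^1·-1^1 = +1.
(a,b)_11: α=-2, u≡3; β=0, v≡10 (mod 11); (3|11)=+1, (10|11)=-1; sign (−1)^0·+1^0·-1^-2 = +1.
Ram(665, 62985) = {3, 7, 13, 19}; no ℚ_3-point on the conic.

[3, 7, 13, 19]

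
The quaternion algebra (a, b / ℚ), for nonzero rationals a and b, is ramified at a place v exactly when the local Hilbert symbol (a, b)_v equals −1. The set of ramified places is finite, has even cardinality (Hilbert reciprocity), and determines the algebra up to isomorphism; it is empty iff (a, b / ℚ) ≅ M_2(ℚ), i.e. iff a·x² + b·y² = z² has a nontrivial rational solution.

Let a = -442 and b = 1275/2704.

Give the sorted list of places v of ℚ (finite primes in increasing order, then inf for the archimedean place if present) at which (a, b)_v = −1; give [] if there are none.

(a, b) ≡ (-442, 51) mod (ℚ^×)²; places V = {2, 3, 5, 13, 17, ∞}.
(a,b)_3: α=0, u≡2; β=1, v≡2 (mod 3); (2|3)=-1, (2|3)=-1; sign (−1)^0·-1^1·-1^0 = -1.
(a,b)_5: α=0, u≡3; β=2, v≡4 (mod 5); (3|5)=-1, (4|5)=+1; sign (−1)^0·-1^2·+1^0 = +1.
(a,b)_2: α=1, β=-4; u≡3, v≡3 (mod 8); ε(u)ε(v)=1·1, αω(v)=1·1, βω(u)=-4·1; sum ≡ 0  ⇒  +1.
(a,b)_∞: sgn(-442)=−, sgn(51)=+, so +1.
(a,b)_13: α=1, u≡5; β=-2, v≡9 (mod 13); (5|13)=-1, (9|13)=+1; sign (−1)^0·-1^-2·+1^1 = +1.
(a,b)_17: α=1, u≡8; β=1, v≡7 (mod 17); (8|17)=+1, (7|17)=-1; sign (−1)^0·+1^1·-1^1 = -1.
Ram(-442, 51) = {3, 17}; no ℚ_3-point on the conic.

[3, 17]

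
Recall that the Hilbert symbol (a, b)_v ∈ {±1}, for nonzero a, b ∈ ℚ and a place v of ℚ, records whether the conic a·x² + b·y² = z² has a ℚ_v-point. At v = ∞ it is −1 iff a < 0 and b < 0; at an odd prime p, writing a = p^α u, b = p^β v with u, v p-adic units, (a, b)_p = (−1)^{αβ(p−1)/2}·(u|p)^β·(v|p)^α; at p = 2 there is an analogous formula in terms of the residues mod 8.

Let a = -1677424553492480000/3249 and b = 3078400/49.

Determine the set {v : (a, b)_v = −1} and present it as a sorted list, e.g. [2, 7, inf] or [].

[23, 37]

(a, b) ≡ (-11063, 481) mod (ℚ^×)²; places V = {2, 3, 5, 7, 13, 19, 23, 37, ∞}.
(a,b)_23: α=1, u≡9; β=0, v≡19 (mod 23); (9|23)=+1, (19|23)=-1; sign (−1)^0·+1^0·-1^1 = -1.
(a,b)_19: α=-2, u≡8; β=0, v≡7 (mod 19); (8|19)=-1, (7|19)=+1; sign (−1)^0·-1^0·+1^-2 = +1.
(a,b)_13: α=3, u≡8; β=1, v≡7 (mod 13); (8|13)=-1, (7|13)=-1; sign (−1)^0·-1^1·-1^3 = +1.
(a,b)_2: α=20, β=8; u≡1, v≡1 (mod 8); ε(u)ε(v)=0·0, αω(v)=20·0, βω(u)=8·0; sum ≡ 0  ⇒  +1.
(a,b)_5: α=4, u≡3; β=2, v≡4 (mod 5); (3|5)=-1, (4|5)=+1; sign (−1)^0·-1^2·+1^4 = +1.
(a,b)_7: α=0, u≡2; β=-2, v≡3 (mod 7); (2|7)=+1, (3|7)=-1; sign (−1)^0·+1^-2·-1^0 = +1.
(a,b)_37: α=3, u≡33; β=1, v≡2 (mod 37); (33|37)=+1, (2|37)=-1; sign (−1)^0·+1^1·-1^3 = -1.
(a,b)_3: α=-2, u≡1; β=0, v≡1 (mod 3); (1|3)=+1, (1|3)=+1; sign (−1)^0·+1^0·+1^-2 = +1.
(a,b)_∞: sgn(-11063)=−, sgn(481)=+, so +1.
(-11063, 481 / ℚ) ramifies at {23, 37}: a division algebra.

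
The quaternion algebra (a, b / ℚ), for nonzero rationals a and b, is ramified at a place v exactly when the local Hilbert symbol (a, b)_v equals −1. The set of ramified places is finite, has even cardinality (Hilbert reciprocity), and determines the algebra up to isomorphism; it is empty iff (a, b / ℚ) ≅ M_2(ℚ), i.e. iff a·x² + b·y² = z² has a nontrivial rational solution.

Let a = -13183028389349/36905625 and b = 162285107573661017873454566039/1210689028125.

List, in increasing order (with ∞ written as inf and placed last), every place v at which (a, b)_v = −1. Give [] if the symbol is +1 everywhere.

(a, b) ≡ (-221, 595) mod (ℚ^×)²; places V = {2, 3, 5, 7, 11, 13, 17, 23, 37, 41, ∞}.
(a,b)_13: α=1, u≡4; β=2, v≡4 (mod 13); (4|13)=+1, (4|13)=+1; sign (−1)^0·+1^2·+1^1 = +1.
(a,b)_7: α=2, u≡6; β=3, v≡4 (mod 7); (6|7)=-1, (4|7)=+1; sign (−1)^0·-1^3·+1^2 = -1.
(a,b)_17: α=1, u≡8; β=3, v≡1 (mod 17); (8|17)=+1, (1|17)=+1; sign (−1)^0·+1^3·+1^1 = +1.
(a,b)_37: α=2, u≡28; β=4, v≡36 (mod 37); (28|37)=+1, (36|37)=+1; sign (−1)^0·+1^4·+1^2 = +1.
(a,b)_11: α=0, u≡8; β=2, v≡4 (mod 11); (8|11)=-1, (4|11)=+1; sign (−1)^0·-1^2·+1^0 = +1.
(a,b)_2: α=0, β=0; u≡3, v≡3 (mod 8); ε(u)ε(v)=1·1, αω(v)=0·1, βω(u)=0·1; sum ≡ 1  ⇒  -1.
(a,b)_41: α=2, u≡40; β=6, v≡16 (mod 41); (40|41)=+1, (16|41)=+1; sign (−1)^0·+1^6·+1^2 = +1.
(a,b)_∞: sgn(-221)=−, sgn(595)=+, so +1.
(a,b)_3: α=-10, u≡1; β=-18, v≡1 (mod 3); (1|3)=+1, (1|3)=+1; sign (−1)^0·+1^-18·+1^-10 = +1.
(a,b)_23: α=2, u≡3; β=2, v≡11 (mod 23); (3|23)=+1, (11|23)=-1; sign (−1)^0·+1^2·-1^2 = +1.
(a,b)_5: α=-4, u≡4; β=-5, v≡1 (mod 5); (4|5)=+1, (1|5)=+1; sign (−1)^0·+1^-5·+1^-4 = +1.
Ram(-221, 595) = {2, 7}; no ℚ_2-point on the conic.

[2, 7]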